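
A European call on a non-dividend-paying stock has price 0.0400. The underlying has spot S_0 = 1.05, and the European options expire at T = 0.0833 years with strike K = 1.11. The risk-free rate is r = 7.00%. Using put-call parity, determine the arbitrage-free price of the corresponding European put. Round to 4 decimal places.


Answer: Put price = 0.0935

Derivation:
Put-call parity: C - P = S_0 * exp(-qT) - K * exp(-rT).
S_0 * exp(-qT) = 1.0500 * 1.00000000 = 1.05000000
K * exp(-rT) = 1.1100 * 0.99418597 = 1.10354642
P = C - S*exp(-qT) + K*exp(-rT)
P = 0.0400 - 1.05000000 + 1.10354642 = 0.0935


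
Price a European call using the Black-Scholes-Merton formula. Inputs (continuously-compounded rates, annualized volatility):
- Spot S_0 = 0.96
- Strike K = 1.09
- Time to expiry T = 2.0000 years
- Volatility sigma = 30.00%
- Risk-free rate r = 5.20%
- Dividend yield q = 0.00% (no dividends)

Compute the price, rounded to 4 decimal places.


d1 = (ln(S/K) + (r - q + 0.5*sigma^2) * T) / (sigma * sqrt(T)) = 0.15792124
d2 = d1 - sigma * sqrt(T) = -0.26634283
exp(-rT) = 0.90122530; exp(-qT) = 1.00000000
C = S_0 * exp(-qT) * N(d1) - K * exp(-rT) * N(d2)
N(d1) = 0.56274057; N(d2) = 0.39498760
C = 0.9600 * 1.00000000 * 0.56274057 - 1.0900 * 0.90122530 * 0.39498760 = 0.1522

Answer: Price = 0.1522


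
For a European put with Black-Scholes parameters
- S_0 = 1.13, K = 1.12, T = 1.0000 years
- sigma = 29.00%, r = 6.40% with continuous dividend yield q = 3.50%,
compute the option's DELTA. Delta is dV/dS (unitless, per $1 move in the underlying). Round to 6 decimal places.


Answer: Delta = -0.377946

Derivation:
d1 = 0.2756515428; d2 = -0.0143484572
phi(d1) = 0.3840700121; exp(-qT) = 0.9656054163; exp(-rT) = 0.9380049995
N(-d1) = 0.3914078586
Delta = -exp(-qT) * N(-d1) = -0.9656054163 * 0.3914078586 = -0.377946


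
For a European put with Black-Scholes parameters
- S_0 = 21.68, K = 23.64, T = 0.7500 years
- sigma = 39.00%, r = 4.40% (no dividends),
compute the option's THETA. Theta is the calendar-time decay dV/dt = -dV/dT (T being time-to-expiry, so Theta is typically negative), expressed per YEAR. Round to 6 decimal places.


Answer: Theta = -1.315033

Derivation:
d1 = 0.0103256402; d2 = -0.3274242672
phi(d1) = 0.3989210136; exp(-qT) = 1.0000000000; exp(-rT) = 0.9675385596
Theta = -S*exp(-qT)*phi(d1)*sigma/(2*sqrt(T)) + r*K*exp(-rT)*N(-d2) - q*S*exp(-qT)*N(-d1)
N(-d1) = 0.4958807387; N(-d2) = 0.6283264928; sqrt(T) = 0.8660254038
Term 1 = -21.6800 * 1.0000000000 * 0.3989210136 * 0.3900 / (2 * 0.8660254038) = -1.9473776054
Term 2 = 0.0440 * 23.6400 * 0.9675385596 * 0.6283264928 = 0.6323445830
Term 3 = 0 (no dividend yield, q = 0)
Theta = -1.9473776054 + (0.6323445830) + (0.0000000000) = -1.315033


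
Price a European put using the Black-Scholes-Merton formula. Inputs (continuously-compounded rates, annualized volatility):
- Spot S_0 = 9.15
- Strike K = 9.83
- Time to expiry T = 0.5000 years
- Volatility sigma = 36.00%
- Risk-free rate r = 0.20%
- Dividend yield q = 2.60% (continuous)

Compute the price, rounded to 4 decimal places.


Answer: Price = 1.3997

Derivation:
d1 = (ln(S/K) + (r - q + 0.5*sigma^2) * T) / (sigma * sqrt(T)) = -0.20146672
d2 = d1 - sigma * sqrt(T) = -0.45602516
exp(-rT) = 0.99900050; exp(-qT) = 0.98708414
P = K * exp(-rT) * N(-d2) - S_0 * exp(-qT) * N(-d1)
N(-d1) = 0.57983318; N(-d2) = 0.67581406
P = 9.8300 * 0.99900050 * 0.67581406 - 9.1500 * 0.98708414 * 0.57983318 = 1.3997


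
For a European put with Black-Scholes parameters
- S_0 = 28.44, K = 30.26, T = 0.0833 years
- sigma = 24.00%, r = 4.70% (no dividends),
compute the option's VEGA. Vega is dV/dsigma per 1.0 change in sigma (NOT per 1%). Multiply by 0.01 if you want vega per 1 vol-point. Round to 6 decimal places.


Answer: Vega = 2.369583

Derivation:
d1 = -0.8043515484; d2 = -0.8736197230
phi(d1) = 0.2886820874; exp(-qT) = 1.0000000000; exp(-rT) = 0.9960925540
Vega = S * exp(-qT) * phi(d1) * sqrt(T) = 28.4400 * 1.0000000000 * 0.2886820874 * 0.2886173938 = 2.369583


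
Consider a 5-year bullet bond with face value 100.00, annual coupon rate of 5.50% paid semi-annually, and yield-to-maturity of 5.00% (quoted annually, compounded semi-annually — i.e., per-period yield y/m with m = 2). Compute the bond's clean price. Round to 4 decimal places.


Answer: Price = 102.1880

Derivation:
Coupon per period c = face * coupon_rate / m = 2.750000
Periods per year m = 2; per-period yield y/m = 0.025000
Number of cashflows N = 10
Cashflows (t years, CF_t, discount factor 1/(1+y/m)^(m*t), PV):
  t = 0.5000: CF_t = 2.750000, DF = 0.975610, PV = 2.682927
  t = 1.0000: CF_t = 2.750000, DF = 0.951814, PV = 2.617490
  t = 1.5000: CF_t = 2.750000, DF = 0.928599, PV = 2.553648
  t = 2.0000: CF_t = 2.750000, DF = 0.905951, PV = 2.491364
  t = 2.5000: CF_t = 2.750000, DF = 0.883854, PV = 2.430599
  t = 3.0000: CF_t = 2.750000, DF = 0.862297, PV = 2.371316
  t = 3.5000: CF_t = 2.750000, DF = 0.841265, PV = 2.313479
  t = 4.0000: CF_t = 2.750000, DF = 0.820747, PV = 2.257053
  t = 4.5000: CF_t = 2.750000, DF = 0.800728, PV = 2.202003
  t = 5.0000: CF_t = 102.750000, DF = 0.781198, PV = 80.268136
Price P = sum_t PV_t = 102.188016


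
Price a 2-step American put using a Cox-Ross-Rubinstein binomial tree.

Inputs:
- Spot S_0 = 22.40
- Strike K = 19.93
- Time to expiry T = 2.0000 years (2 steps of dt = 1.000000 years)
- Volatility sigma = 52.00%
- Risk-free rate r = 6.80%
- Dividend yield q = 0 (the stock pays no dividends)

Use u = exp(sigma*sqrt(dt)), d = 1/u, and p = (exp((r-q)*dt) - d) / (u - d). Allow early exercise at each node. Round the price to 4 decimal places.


Answer: Price = V(0,0) = 3.4748

Derivation:
dt = T/N = 1.000000
u = exp(sigma*sqrt(dt)) = 1.682028; d = 1/u = 0.594521
p = (exp((r-q)*dt) - d) / (u - d) = 0.437556
Discount per step: exp(-r*dt) = 0.934260
Stock lattice S(k, i) with i counting down-moves:
  k=0: S(0,0) = 22.4000
  k=1: S(1,0) = 37.6774; S(1,1) = 13.3173
  k=2: S(2,0) = 63.3745; S(2,1) = 22.4000; S(2,2) = 7.9174
Terminal payoffs V(N, i) = max(K - S_T, 0):
  V(2,0) = 0.000000; V(2,1) = 0.000000; V(2,2) = 12.012615
Backward induction: V(k, i) = exp(-r*dt) * [p * V(k+1, i) + (1-p) * V(k+1, i+1)]; then take max(V_cont, immediate exercise) for American.
  V(1,0) = exp(-r*dt) * [p*0.000000 + (1-p)*0.000000] = 0.000000; exercise = 0.000000; V(1,0) = max -> 0.000000
  V(1,1) = exp(-r*dt) * [p*0.000000 + (1-p)*12.012615] = 6.312264; exercise = 6.612740; V(1,1) = max -> 6.612740
  V(0,0) = exp(-r*dt) * [p*0.000000 + (1-p)*6.612740] = 3.474794; exercise = 0.000000; V(0,0) = max -> 3.474794


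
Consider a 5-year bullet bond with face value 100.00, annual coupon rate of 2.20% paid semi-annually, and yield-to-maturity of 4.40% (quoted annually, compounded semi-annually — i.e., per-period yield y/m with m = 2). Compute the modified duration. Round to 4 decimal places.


Answer: Modified duration = 4.6443

Derivation:
Coupon per period c = face * coupon_rate / m = 1.100000
Periods per year m = 2; per-period yield y/m = 0.022000
Number of cashflows N = 10
Cashflows (t years, CF_t, discount factor 1/(1+y/m)^(m*t), PV):
  t = 0.5000: CF_t = 1.100000, DF = 0.978474, PV = 1.076321
  t = 1.0000: CF_t = 1.100000, DF = 0.957411, PV = 1.053152
  t = 1.5000: CF_t = 1.100000, DF = 0.936801, PV = 1.030481
  t = 2.0000: CF_t = 1.100000, DF = 0.916635, PV = 1.008298
  t = 2.5000: CF_t = 1.100000, DF = 0.896903, PV = 0.986593
  t = 3.0000: CF_t = 1.100000, DF = 0.877596, PV = 0.965356
  t = 3.5000: CF_t = 1.100000, DF = 0.858704, PV = 0.944575
  t = 4.0000: CF_t = 1.100000, DF = 0.840220, PV = 0.924242
  t = 4.5000: CF_t = 1.100000, DF = 0.822133, PV = 0.904346
  t = 5.0000: CF_t = 101.100000, DF = 0.804435, PV = 81.328394
Price P = sum_t PV_t = 90.221758
First compute Macaulay numerator sum_t t * PV_t:
  t * PV_t at t = 0.5000: 0.538160
  t * PV_t at t = 1.0000: 1.053152
  t * PV_t at t = 1.5000: 1.545722
  t * PV_t at t = 2.0000: 2.016597
  t * PV_t at t = 2.5000: 2.466484
  t * PV_t at t = 3.0000: 2.896067
  t * PV_t at t = 3.5000: 3.306012
  t * PV_t at t = 4.0000: 3.696966
  t * PV_t at t = 4.5000: 4.069557
  t * PV_t at t = 5.0000: 406.641971
Macaulay duration D = 428.230688 / 90.221758 = 4.746424
Modified duration = D / (1 + y/m) = 4.746424 / (1 + 0.022000) = 4.644250


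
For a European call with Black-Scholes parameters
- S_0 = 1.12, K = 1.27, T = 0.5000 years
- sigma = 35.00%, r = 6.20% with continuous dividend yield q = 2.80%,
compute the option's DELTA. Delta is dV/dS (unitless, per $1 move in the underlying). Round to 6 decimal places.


d1 = -0.3154230217; d2 = -0.5629103951
phi(d1) = 0.3795820976; exp(-qT) = 0.9860975443; exp(-rT) = 0.9694755731
N(d1) = 0.3762202447
Delta = exp(-qT) * N(d1) = 0.9860975443 * 0.3762202447 = 0.370990

Answer: Delta = 0.370990


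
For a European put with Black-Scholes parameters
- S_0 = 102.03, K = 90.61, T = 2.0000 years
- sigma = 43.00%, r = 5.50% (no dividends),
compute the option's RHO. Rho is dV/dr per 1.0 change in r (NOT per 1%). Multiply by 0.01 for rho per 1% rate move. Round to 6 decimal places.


d1 = 0.6801418486; d2 = 0.0720300168
phi(d1) = 0.3165623684; exp(-qT) = 1.0000000000; exp(-rT) = 0.8958341353
N(-d2) = 0.4712890100
Rho = -K*T*exp(-rT)*N(-d2) = -90.6100 * 2.0000 * 0.8958341353 * 0.4712890100 = -76.510501

Answer: Rho = -76.510501


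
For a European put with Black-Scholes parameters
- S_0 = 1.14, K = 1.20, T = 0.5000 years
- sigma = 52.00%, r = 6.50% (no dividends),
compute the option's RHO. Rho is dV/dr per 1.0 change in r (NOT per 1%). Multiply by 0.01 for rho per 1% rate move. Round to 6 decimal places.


d1 = 0.1327367404; d2 = -0.2349587858
phi(d1) = 0.3954432251; exp(-qT) = 1.0000000000; exp(-rT) = 0.9680224498
N(-d2) = 0.5928796390
Rho = -K*T*exp(-rT)*N(-d2) = -1.2000 * 0.5000 * 0.9680224498 * 0.5928796390 = -0.344352

Answer: Rho = -0.344352


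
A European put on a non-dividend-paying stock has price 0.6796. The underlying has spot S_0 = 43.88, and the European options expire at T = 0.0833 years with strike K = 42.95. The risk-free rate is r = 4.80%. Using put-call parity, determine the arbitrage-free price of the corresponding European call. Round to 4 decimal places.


Answer: Call price = 1.7810

Derivation:
Put-call parity: C - P = S_0 * exp(-qT) - K * exp(-rT).
S_0 * exp(-qT) = 43.8800 * 1.00000000 = 43.88000000
K * exp(-rT) = 42.9500 * 0.99600958 = 42.77861159
C = P + S*exp(-qT) - K*exp(-rT)
C = 0.6796 + 43.88000000 - 42.77861159 = 1.7810


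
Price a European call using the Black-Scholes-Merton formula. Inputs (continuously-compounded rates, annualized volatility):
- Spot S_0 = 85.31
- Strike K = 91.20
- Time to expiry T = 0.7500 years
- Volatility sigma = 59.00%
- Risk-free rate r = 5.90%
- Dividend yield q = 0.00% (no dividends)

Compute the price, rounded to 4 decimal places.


Answer: Price = 16.4436

Derivation:
d1 = (ln(S/K) + (r - q + 0.5*sigma^2) * T) / (sigma * sqrt(T)) = 0.21141644
d2 = d1 - sigma * sqrt(T) = -0.29953855
exp(-rT) = 0.95671475; exp(-qT) = 1.00000000
C = S_0 * exp(-qT) * N(d1) - K * exp(-rT) * N(d2)
N(d1) = 0.58371883; N(d2) = 0.38226458
C = 85.3100 * 1.00000000 * 0.58371883 - 91.2000 * 0.95671475 * 0.38226458 = 16.4436


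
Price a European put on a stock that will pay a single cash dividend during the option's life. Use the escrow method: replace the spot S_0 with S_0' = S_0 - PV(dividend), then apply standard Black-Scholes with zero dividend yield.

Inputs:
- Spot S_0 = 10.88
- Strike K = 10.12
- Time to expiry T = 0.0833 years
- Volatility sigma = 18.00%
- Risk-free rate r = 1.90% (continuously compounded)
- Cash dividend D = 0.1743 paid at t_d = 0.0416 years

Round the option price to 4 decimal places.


PV(D) = D * exp(-r * t_d) = 0.1743 * 0.99920991 = 0.17416229
S_0' = S_0 - PV(D) = 10.8800 - 0.17416229 = 10.70583771
d1 = (ln(S_0'/K) + (r + sigma^2/2)*T) / (sigma*sqrt(T)) = 1.13968009
d2 = d1 - sigma*sqrt(T) = 1.08772896
exp(-rT) = 0.99841855
N(-d1) = 0.12720980; N(-d2) = 0.13835739
P = K * exp(-rT) * N(-d2) - S_0' * N(-d1) = 10.1200 * 0.99841855 * 0.13835739 - 10.70583771 * 0.12720980 = 0.0361

Answer: Price = 0.0361


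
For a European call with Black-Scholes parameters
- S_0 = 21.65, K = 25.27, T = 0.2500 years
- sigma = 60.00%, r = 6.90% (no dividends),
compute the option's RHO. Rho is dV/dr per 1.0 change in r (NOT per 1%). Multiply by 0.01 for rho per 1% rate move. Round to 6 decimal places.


Answer: Rho = 1.686707

Derivation:
d1 = -0.3078748898; d2 = -0.6078748898
phi(d1) = 0.3804760652; exp(-qT) = 1.0000000000; exp(-rT) = 0.9828979294
N(d2) = 0.2716352274
Rho = K*T*exp(-rT)*N(d2) = 25.2700 * 0.2500 * 0.9828979294 * 0.2716352274 = 1.686707


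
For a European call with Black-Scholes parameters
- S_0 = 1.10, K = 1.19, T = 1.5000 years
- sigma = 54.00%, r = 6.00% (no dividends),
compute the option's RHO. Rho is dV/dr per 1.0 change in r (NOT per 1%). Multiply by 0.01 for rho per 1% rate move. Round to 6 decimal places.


Answer: Rho = 0.614939

Derivation:
d1 = 0.3478530555; d2 = -0.3135091751
phi(d1) = 0.3755215545; exp(-qT) = 1.0000000000; exp(-rT) = 0.9139311853
N(d2) = 0.3769469256
Rho = K*T*exp(-rT)*N(d2) = 1.1900 * 1.5000 * 0.9139311853 * 0.3769469256 = 0.614939


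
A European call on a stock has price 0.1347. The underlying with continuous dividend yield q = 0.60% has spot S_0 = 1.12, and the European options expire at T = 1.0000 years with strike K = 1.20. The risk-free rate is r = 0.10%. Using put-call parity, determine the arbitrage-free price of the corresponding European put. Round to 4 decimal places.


Answer: Put price = 0.2202

Derivation:
Put-call parity: C - P = S_0 * exp(-qT) - K * exp(-rT).
S_0 * exp(-qT) = 1.1200 * 0.99401796 = 1.11330012
K * exp(-rT) = 1.2000 * 0.99900050 = 1.19880060
P = C - S*exp(-qT) + K*exp(-rT)
P = 0.1347 - 1.11330012 + 1.19880060 = 0.2202


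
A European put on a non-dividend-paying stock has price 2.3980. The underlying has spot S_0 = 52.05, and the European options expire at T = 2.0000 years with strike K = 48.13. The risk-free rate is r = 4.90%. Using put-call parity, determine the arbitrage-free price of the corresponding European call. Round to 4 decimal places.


Put-call parity: C - P = S_0 * exp(-qT) - K * exp(-rT).
S_0 * exp(-qT) = 52.0500 * 1.00000000 = 52.05000000
K * exp(-rT) = 48.1300 * 0.90664890 = 43.63701174
C = P + S*exp(-qT) - K*exp(-rT)
C = 2.3980 + 52.05000000 - 43.63701174 = 10.8110

Answer: Call price = 10.8110


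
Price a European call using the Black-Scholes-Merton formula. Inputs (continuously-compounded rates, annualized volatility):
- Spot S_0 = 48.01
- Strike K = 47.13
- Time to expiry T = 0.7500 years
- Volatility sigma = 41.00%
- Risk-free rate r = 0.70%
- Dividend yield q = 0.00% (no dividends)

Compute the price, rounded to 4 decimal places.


Answer: Price = 7.2640

Derivation:
d1 = (ln(S/K) + (r - q + 0.5*sigma^2) * T) / (sigma * sqrt(T)) = 0.24442217
d2 = d1 - sigma * sqrt(T) = -0.11064825
exp(-rT) = 0.99476376; exp(-qT) = 1.00000000
C = S_0 * exp(-qT) * N(d1) - K * exp(-rT) * N(d2)
N(d1) = 0.59654806; N(d2) = 0.45594764
C = 48.0100 * 1.00000000 * 0.59654806 - 47.1300 * 0.99476376 * 0.45594764 = 7.2640


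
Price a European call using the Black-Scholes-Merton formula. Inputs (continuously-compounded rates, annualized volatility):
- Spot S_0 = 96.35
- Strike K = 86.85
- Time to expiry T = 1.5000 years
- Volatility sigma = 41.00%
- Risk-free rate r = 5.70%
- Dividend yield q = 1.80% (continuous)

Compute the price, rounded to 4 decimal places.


d1 = (ln(S/K) + (r - q + 0.5*sigma^2) * T) / (sigma * sqrt(T)) = 0.57429562
d2 = d1 - sigma * sqrt(T) = 0.07215022
exp(-rT) = 0.91805314; exp(-qT) = 0.97336124
C = S_0 * exp(-qT) * N(d1) - K * exp(-rT) * N(d2)
N(d1) = 0.71711611; N(d2) = 0.52875882
C = 96.3500 * 0.97336124 * 0.71711611 - 86.8500 * 0.91805314 * 0.52875882 = 25.0941

Answer: Price = 25.0941


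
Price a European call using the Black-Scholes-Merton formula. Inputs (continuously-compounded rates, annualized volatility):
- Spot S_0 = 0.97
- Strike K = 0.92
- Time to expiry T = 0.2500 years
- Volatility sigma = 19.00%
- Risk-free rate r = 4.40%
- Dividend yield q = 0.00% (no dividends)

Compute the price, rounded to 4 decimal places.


d1 = (ln(S/K) + (r - q + 0.5*sigma^2) * T) / (sigma * sqrt(T)) = 0.72036738
d2 = d1 - sigma * sqrt(T) = 0.62536738
exp(-rT) = 0.98906028; exp(-qT) = 1.00000000
C = S_0 * exp(-qT) * N(d1) - K * exp(-rT) * N(d2)
N(d1) = 0.76435059; N(d2) = 0.73413502
C = 0.9700 * 1.00000000 * 0.76435059 - 0.9200 * 0.98906028 * 0.73413502 = 0.0734

Answer: Price = 0.0734


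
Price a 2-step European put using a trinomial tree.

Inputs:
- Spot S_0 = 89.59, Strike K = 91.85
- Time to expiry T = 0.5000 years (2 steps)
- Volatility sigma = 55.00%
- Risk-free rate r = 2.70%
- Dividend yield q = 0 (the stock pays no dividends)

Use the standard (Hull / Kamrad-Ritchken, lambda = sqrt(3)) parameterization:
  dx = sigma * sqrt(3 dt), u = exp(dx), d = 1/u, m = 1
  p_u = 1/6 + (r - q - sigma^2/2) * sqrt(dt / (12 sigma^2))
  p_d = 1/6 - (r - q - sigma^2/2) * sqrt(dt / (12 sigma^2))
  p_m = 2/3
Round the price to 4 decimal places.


dt = T/N = 0.250000; dx = sigma*sqrt(3*dt) = 0.476314
u = exp(dx) = 1.610128; d = 1/u = 0.621068
p_u = 0.134059, p_m = 0.666667, p_d = 0.199274
Discount per step: exp(-r*dt) = 0.993273
Stock lattice S(k, j) with j the centered position index:
  k=0: S(0,+0) = 89.5900
  k=1: S(1,-1) = 55.6415; S(1,+0) = 89.5900; S(1,+1) = 144.2514
  k=2: S(2,-2) = 34.5572; S(2,-1) = 55.6415; S(2,+0) = 89.5900; S(2,+1) = 144.2514; S(2,+2) = 232.2633
Terminal payoffs V(N, j) = max(K - S_T, 0):
  V(2,-2) = 57.292806; V(2,-1) = 36.208477; V(2,+0) = 2.260000; V(2,+1) = 0.000000; V(2,+2) = 0.000000
Backward induction: V(k, j) = exp(-r*dt) * [p_u * V(k+1, j+1) + p_m * V(k+1, j) + p_d * V(k+1, j-1)]
  V(1,-1) = exp(-r*dt) * [p_u*2.260000 + p_m*36.208477 + p_d*57.292806] = 35.617684
  V(1,+0) = exp(-r*dt) * [p_u*0.000000 + p_m*2.260000 + p_d*36.208477] = 8.663393
  V(1,+1) = exp(-r*dt) * [p_u*0.000000 + p_m*0.000000 + p_d*2.260000] = 0.447329
  V(0,+0) = exp(-r*dt) * [p_u*0.447329 + p_m*8.663393 + p_d*35.617684] = 12.846231

Answer: Price = V(0,0) = 12.8462


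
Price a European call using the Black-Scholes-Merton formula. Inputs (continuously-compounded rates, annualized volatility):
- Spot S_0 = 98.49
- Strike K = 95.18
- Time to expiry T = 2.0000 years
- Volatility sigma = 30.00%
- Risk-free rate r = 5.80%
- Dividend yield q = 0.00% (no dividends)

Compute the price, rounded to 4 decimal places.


d1 = (ln(S/K) + (r - q + 0.5*sigma^2) * T) / (sigma * sqrt(T)) = 0.56612191
d2 = d1 - sigma * sqrt(T) = 0.14185784
exp(-rT) = 0.89047522; exp(-qT) = 1.00000000
C = S_0 * exp(-qT) * N(d1) - K * exp(-rT) * N(d2)
N(d1) = 0.71434454; N(d2) = 0.55640385
C = 98.4900 * 1.00000000 * 0.71434454 - 95.1800 * 0.89047522 * 0.55640385 = 23.1975

Answer: Price = 23.1975


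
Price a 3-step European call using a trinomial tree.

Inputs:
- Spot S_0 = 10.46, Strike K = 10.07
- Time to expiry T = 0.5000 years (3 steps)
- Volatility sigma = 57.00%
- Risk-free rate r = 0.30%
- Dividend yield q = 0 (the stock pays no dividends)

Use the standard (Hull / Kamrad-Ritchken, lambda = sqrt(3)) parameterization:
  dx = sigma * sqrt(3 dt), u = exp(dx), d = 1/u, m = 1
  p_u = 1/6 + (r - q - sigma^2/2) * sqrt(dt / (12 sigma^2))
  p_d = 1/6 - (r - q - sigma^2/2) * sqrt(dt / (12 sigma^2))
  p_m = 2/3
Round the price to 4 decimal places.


dt = T/N = 0.166667; dx = sigma*sqrt(3*dt) = 0.403051
u = exp(dx) = 1.496383; d = 1/u = 0.668278
p_u = 0.133699, p_m = 0.666667, p_d = 0.199634
Discount per step: exp(-r*dt) = 0.999500
Stock lattice S(k, j) with j the centered position index:
  k=0: S(0,+0) = 10.4600
  k=1: S(1,-1) = 6.9902; S(1,+0) = 10.4600; S(1,+1) = 15.6522
  k=2: S(2,-2) = 4.6714; S(2,-1) = 6.9902; S(2,+0) = 10.4600; S(2,+1) = 15.6522; S(2,+2) = 23.4216
  k=3: S(3,-3) = 3.1218; S(3,-2) = 4.6714; S(3,-1) = 6.9902; S(3,+0) = 10.4600; S(3,+1) = 15.6522; S(3,+2) = 23.4216; S(3,+3) = 35.0477
Terminal payoffs V(N, j) = max(S_T - K, 0):
  V(3,-3) = 0.000000; V(3,-2) = 0.000000; V(3,-1) = 0.000000; V(3,+0) = 0.390000; V(3,+1) = 5.582166; V(3,+2) = 13.351635; V(3,+3) = 24.977737
Backward induction: V(k, j) = exp(-r*dt) * [p_u * V(k+1, j+1) + p_m * V(k+1, j) + p_d * V(k+1, j-1)]
  V(2,-2) = exp(-r*dt) * [p_u*0.000000 + p_m*0.000000 + p_d*0.000000] = 0.000000
  V(2,-1) = exp(-r*dt) * [p_u*0.390000 + p_m*0.000000 + p_d*0.000000] = 0.052117
  V(2,+0) = exp(-r*dt) * [p_u*5.582166 + p_m*0.390000 + p_d*0.000000] = 1.005829
  V(2,+1) = exp(-r*dt) * [p_u*13.351635 + p_m*5.582166 + p_d*0.390000] = 5.581615
  V(2,+2) = exp(-r*dt) * [p_u*24.977737 + p_m*13.351635 + p_d*5.582166] = 13.348312
  V(1,-1) = exp(-r*dt) * [p_u*1.005829 + p_m*0.052117 + p_d*0.000000] = 0.169139
  V(1,+0) = exp(-r*dt) * [p_u*5.581615 + p_m*1.005829 + p_d*0.052117] = 1.426502
  V(1,+1) = exp(-r*dt) * [p_u*13.348312 + p_m*5.581615 + p_d*1.005829] = 5.703683
  V(0,+0) = exp(-r*dt) * [p_u*5.703683 + p_m*1.426502 + p_d*0.169139] = 1.746472

Answer: Price = V(0,0) = 1.7465


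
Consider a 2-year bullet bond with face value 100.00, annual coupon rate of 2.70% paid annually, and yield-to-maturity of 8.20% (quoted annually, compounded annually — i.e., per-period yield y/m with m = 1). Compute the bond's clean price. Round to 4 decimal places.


Coupon per period c = face * coupon_rate / m = 2.700000
Periods per year m = 1; per-period yield y/m = 0.082000
Number of cashflows N = 2
Cashflows (t years, CF_t, discount factor 1/(1+y/m)^(m*t), PV):
  t = 1.0000: CF_t = 2.700000, DF = 0.924214, PV = 2.495379
  t = 2.0000: CF_t = 102.700000, DF = 0.854172, PV = 87.723494
Price P = sum_t PV_t = 90.218873

Answer: Price = 90.2189


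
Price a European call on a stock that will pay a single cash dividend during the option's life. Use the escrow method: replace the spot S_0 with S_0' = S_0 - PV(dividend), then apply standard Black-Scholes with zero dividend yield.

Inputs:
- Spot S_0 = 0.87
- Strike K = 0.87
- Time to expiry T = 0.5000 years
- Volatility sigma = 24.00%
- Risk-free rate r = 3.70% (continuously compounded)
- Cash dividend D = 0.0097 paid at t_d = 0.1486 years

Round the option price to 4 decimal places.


PV(D) = D * exp(-r * t_d) = 0.0097 * 0.99451689 = 0.00964681
S_0' = S_0 - PV(D) = 0.8700 - 0.00964681 = 0.86035319
d1 = (ln(S_0'/K) + (r + sigma^2/2)*T) / (sigma*sqrt(T)) = 0.12816178
d2 = d1 - sigma*sqrt(T) = -0.04154385
exp(-rT) = 0.98167007
N(d1) = 0.55098953; N(d2) = 0.48343117
C = S_0' * N(d1) - K * exp(-rT) * N(d2) = 0.86035319 * 0.55098953 - 0.8700 * 0.98167007 * 0.48343117 = 0.0612

Answer: Price = 0.0612


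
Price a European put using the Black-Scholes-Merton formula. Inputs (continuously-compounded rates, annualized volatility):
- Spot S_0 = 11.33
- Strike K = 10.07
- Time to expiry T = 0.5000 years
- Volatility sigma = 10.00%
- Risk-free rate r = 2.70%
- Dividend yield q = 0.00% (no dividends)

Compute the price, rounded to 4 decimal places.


d1 = (ln(S/K) + (r - q + 0.5*sigma^2) * T) / (sigma * sqrt(T)) = 1.89353817
d2 = d1 - sigma * sqrt(T) = 1.82282750
exp(-rT) = 0.98659072; exp(-qT) = 1.00000000
P = K * exp(-rT) * N(-d2) - S_0 * exp(-qT) * N(-d1)
N(-d1) = 0.02914317; N(-d2) = 0.03416476
P = 10.0700 * 0.98659072 * 0.03416476 - 11.3300 * 1.00000000 * 0.02914317 = 0.0092

Answer: Price = 0.0092


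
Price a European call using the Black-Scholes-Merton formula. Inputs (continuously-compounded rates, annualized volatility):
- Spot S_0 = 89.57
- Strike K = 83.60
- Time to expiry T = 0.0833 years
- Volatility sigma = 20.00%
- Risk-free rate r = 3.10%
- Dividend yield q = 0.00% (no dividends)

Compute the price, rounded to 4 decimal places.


Answer: Price = 6.4434

Derivation:
d1 = (ln(S/K) + (r - q + 0.5*sigma^2) * T) / (sigma * sqrt(T)) = 1.26855179
d2 = d1 - sigma * sqrt(T) = 1.21082831
exp(-rT) = 0.99742103; exp(-qT) = 1.00000000
C = S_0 * exp(-qT) * N(d1) - K * exp(-rT) * N(d2)
N(d1) = 0.89769952; N(d2) = 0.88701939
C = 89.5700 * 1.00000000 * 0.89769952 - 83.6000 * 0.99742103 * 0.88701939 = 6.4434


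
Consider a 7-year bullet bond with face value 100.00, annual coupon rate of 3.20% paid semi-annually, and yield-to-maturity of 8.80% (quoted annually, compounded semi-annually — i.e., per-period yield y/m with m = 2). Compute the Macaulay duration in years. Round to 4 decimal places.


Coupon per period c = face * coupon_rate / m = 1.600000
Periods per year m = 2; per-period yield y/m = 0.044000
Number of cashflows N = 14
Cashflows (t years, CF_t, discount factor 1/(1+y/m)^(m*t), PV):
  t = 0.5000: CF_t = 1.600000, DF = 0.957854, PV = 1.532567
  t = 1.0000: CF_t = 1.600000, DF = 0.917485, PV = 1.467976
  t = 1.5000: CF_t = 1.600000, DF = 0.878817, PV = 1.406107
  t = 2.0000: CF_t = 1.600000, DF = 0.841779, PV = 1.346846
  t = 2.5000: CF_t = 1.600000, DF = 0.806302, PV = 1.290083
  t = 3.0000: CF_t = 1.600000, DF = 0.772320, PV = 1.235711
  t = 3.5000: CF_t = 1.600000, DF = 0.739770, PV = 1.183631
  t = 4.0000: CF_t = 1.600000, DF = 0.708592, PV = 1.133747
  t = 4.5000: CF_t = 1.600000, DF = 0.678728, PV = 1.085964
  t = 5.0000: CF_t = 1.600000, DF = 0.650122, PV = 1.040196
  t = 5.5000: CF_t = 1.600000, DF = 0.622722, PV = 0.996356
  t = 6.0000: CF_t = 1.600000, DF = 0.596477, PV = 0.954364
  t = 6.5000: CF_t = 1.600000, DF = 0.571339, PV = 0.914142
  t = 7.0000: CF_t = 101.600000, DF = 0.547259, PV = 55.601528
Price P = sum_t PV_t = 71.189218
Macaulay numerator sum_t t * PV_t:
  t * PV_t at t = 0.5000: 0.766284
  t * PV_t at t = 1.0000: 1.467976
  t * PV_t at t = 1.5000: 2.109161
  t * PV_t at t = 2.0000: 2.693692
  t * PV_t at t = 2.5000: 3.225206
  t * PV_t at t = 3.0000: 3.707134
  t * PV_t at t = 3.5000: 4.142710
  t * PV_t at t = 4.0000: 4.534986
  t * PV_t at t = 4.5000: 4.886839
  t * PV_t at t = 5.0000: 5.200978
  t * PV_t at t = 5.5000: 5.479957
  t * PV_t at t = 6.0000: 5.726183
  t * PV_t at t = 6.5000: 5.941921
  t * PV_t at t = 7.0000: 389.210696
Macaulay duration D = (sum_t t * PV_t) / P = 439.093723 / 71.189218 = 6.167981

Answer: Macaulay duration = 6.1680 years


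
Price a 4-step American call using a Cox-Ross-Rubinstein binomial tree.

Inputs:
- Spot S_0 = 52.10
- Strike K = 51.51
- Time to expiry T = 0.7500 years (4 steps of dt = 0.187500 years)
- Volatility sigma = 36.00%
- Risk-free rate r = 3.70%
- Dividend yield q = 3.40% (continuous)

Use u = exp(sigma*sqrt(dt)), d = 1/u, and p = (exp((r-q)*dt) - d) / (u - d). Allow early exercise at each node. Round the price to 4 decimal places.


dt = T/N = 0.187500
u = exp(sigma*sqrt(dt)) = 1.168691; d = 1/u = 0.855658
p = (exp((r-q)*dt) - d) / (u - d) = 0.462905
Discount per step: exp(-r*dt) = 0.993087
Stock lattice S(k, i) with i counting down-moves:
  k=0: S(0,0) = 52.1000
  k=1: S(1,0) = 60.8888; S(1,1) = 44.5798
  k=2: S(2,0) = 71.1602; S(2,1) = 52.1000; S(2,2) = 38.1450
  k=3: S(3,0) = 83.1643; S(3,1) = 60.8888; S(3,2) = 44.5798; S(3,3) = 32.6391
  k=4: S(4,0) = 97.1934; S(4,1) = 71.1602; S(4,2) = 52.1000; S(4,3) = 38.1450; S(4,4) = 27.9279
Terminal payoffs V(N, i) = max(S_T - K, 0):
  V(4,0) = 45.683442; V(4,1) = 19.650230; V(4,2) = 0.590000; V(4,3) = 0.000000; V(4,4) = 0.000000
Backward induction: V(k, i) = exp(-r*dt) * [p * V(k+1, i) + (1-p) * V(k+1, i+1)]; then take max(V_cont, immediate exercise) for American.
  V(3,0) = exp(-r*dt) * [p*45.683442 + (1-p)*19.650230] = 31.481969; exercise = 31.654341; V(3,0) = max -> 31.654341
  V(3,1) = exp(-r*dt) * [p*19.650230 + (1-p)*0.590000] = 9.347999; exercise = 9.378817; V(3,1) = max -> 9.378817
  V(3,2) = exp(-r*dt) * [p*0.590000 + (1-p)*0.000000] = 0.271226; exercise = 0.000000; V(3,2) = max -> 0.271226
  V(3,3) = exp(-r*dt) * [p*0.000000 + (1-p)*0.000000] = 0.000000; exercise = 0.000000; V(3,3) = max -> 0.000000
  V(2,0) = exp(-r*dt) * [p*31.654341 + (1-p)*9.378817] = 19.554140; exercise = 19.650230; V(2,0) = max -> 19.650230
  V(2,1) = exp(-r*dt) * [p*9.378817 + (1-p)*0.271226] = 4.456153; exercise = 0.590000; V(2,1) = max -> 4.456153
  V(2,2) = exp(-r*dt) * [p*0.271226 + (1-p)*0.000000] = 0.124684; exercise = 0.000000; V(2,2) = max -> 0.124684
  V(1,0) = exp(-r*dt) * [p*19.650230 + (1-p)*4.456153] = 11.410135; exercise = 9.378817; V(1,0) = max -> 11.410135
  V(1,1) = exp(-r*dt) * [p*4.456153 + (1-p)*0.124684] = 2.115019; exercise = 0.000000; V(1,1) = max -> 2.115019
  V(0,0) = exp(-r*dt) * [p*11.410135 + (1-p)*2.115019] = 6.373405; exercise = 0.590000; V(0,0) = max -> 6.373405

Answer: Price = V(0,0) = 6.3734


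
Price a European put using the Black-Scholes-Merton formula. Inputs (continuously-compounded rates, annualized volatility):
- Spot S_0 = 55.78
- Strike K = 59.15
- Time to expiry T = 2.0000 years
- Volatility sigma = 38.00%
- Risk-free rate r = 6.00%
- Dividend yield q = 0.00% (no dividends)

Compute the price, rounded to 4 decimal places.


Answer: Price = 9.8784

Derivation:
d1 = (ln(S/K) + (r - q + 0.5*sigma^2) * T) / (sigma * sqrt(T)) = 0.38284025
d2 = d1 - sigma * sqrt(T) = -0.15456090
exp(-rT) = 0.88692044; exp(-qT) = 1.00000000
P = K * exp(-rT) * N(-d2) - S_0 * exp(-qT) * N(-d1)
N(-d1) = 0.35091911; N(-d2) = 0.56141625
P = 59.1500 * 0.88692044 * 0.56141625 - 55.7800 * 1.00000000 * 0.35091911 = 9.8784


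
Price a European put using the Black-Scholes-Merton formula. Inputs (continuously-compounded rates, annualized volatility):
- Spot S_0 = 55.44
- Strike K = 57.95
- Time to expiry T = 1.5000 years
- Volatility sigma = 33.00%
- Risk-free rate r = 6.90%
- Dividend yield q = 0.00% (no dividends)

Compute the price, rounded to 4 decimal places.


d1 = (ln(S/K) + (r - q + 0.5*sigma^2) * T) / (sigma * sqrt(T)) = 0.34860887
d2 = d1 - sigma * sqrt(T) = -0.05555694
exp(-rT) = 0.90167602; exp(-qT) = 1.00000000
P = K * exp(-rT) * N(-d2) - S_0 * exp(-qT) * N(-d1)
N(-d1) = 0.36369148; N(-d2) = 0.52215262
P = 57.9500 * 0.90167602 * 0.52215262 - 55.4400 * 1.00000000 * 0.36369148 = 7.1205

Answer: Price = 7.1205


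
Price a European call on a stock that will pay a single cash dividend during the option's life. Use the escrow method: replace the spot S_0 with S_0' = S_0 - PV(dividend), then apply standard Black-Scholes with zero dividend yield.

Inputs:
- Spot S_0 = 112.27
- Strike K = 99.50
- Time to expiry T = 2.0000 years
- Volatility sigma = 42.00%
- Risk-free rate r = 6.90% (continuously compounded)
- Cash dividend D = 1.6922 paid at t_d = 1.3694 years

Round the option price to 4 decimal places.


PV(D) = D * exp(-r * t_d) = 1.6922 * 0.90983811 = 1.53962804
S_0' = S_0 - PV(D) = 112.2700 - 1.53962804 = 110.73037196
d1 = (ln(S_0'/K) + (r + sigma^2/2)*T) / (sigma*sqrt(T)) = 0.70936367
d2 = d1 - sigma*sqrt(T) = 0.11539397
exp(-rT) = 0.87109869
N(d1) = 0.76095059; N(d2) = 0.54593357
C = S_0' * N(d1) - K * exp(-rT) * N(d2) = 110.73037196 * 0.76095059 - 99.5000 * 0.87109869 * 0.54593357 = 36.9419

Answer: Price = 36.9419


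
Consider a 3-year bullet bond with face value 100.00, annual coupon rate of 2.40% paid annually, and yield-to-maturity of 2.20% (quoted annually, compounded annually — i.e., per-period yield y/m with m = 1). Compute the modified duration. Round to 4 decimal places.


Answer: Modified duration = 2.8674

Derivation:
Coupon per period c = face * coupon_rate / m = 2.400000
Periods per year m = 1; per-period yield y/m = 0.022000
Number of cashflows N = 3
Cashflows (t years, CF_t, discount factor 1/(1+y/m)^(m*t), PV):
  t = 1.0000: CF_t = 2.400000, DF = 0.978474, PV = 2.348337
  t = 2.0000: CF_t = 2.400000, DF = 0.957411, PV = 2.297785
  t = 3.0000: CF_t = 102.400000, DF = 0.936801, PV = 95.928415
Price P = sum_t PV_t = 100.574537
First compute Macaulay numerator sum_t t * PV_t:
  t * PV_t at t = 1.0000: 2.348337
  t * PV_t at t = 2.0000: 4.595571
  t * PV_t at t = 3.0000: 287.785245
Macaulay duration D = 294.729153 / 100.574537 = 2.930455
Modified duration = D / (1 + y/m) = 2.930455 / (1 + 0.022000) = 2.867373


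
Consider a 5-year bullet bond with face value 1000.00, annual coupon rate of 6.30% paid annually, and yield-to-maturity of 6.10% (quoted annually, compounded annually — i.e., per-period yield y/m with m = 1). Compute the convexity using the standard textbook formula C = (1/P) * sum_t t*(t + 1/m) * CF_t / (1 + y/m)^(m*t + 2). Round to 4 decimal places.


Coupon per period c = face * coupon_rate / m = 63.000000
Periods per year m = 1; per-period yield y/m = 0.061000
Number of cashflows N = 5
Cashflows (t years, CF_t, discount factor 1/(1+y/m)^(m*t), PV):
  t = 1.0000: CF_t = 63.000000, DF = 0.942507, PV = 59.377945
  t = 2.0000: CF_t = 63.000000, DF = 0.888320, PV = 55.964133
  t = 3.0000: CF_t = 63.000000, DF = 0.837247, PV = 52.746591
  t = 4.0000: CF_t = 63.000000, DF = 0.789112, PV = 49.714035
  t = 5.0000: CF_t = 1063.000000, DF = 0.743743, PV = 790.599154
Price P = sum_t PV_t = 1008.401858
Convexity numerator sum_t t*(t + 1/m) * CF_t / (1+y/m)^(m*t + 2):
  t = 1.0000: term = 105.493182
  t = 2.0000: term = 298.284210
  t = 3.0000: term = 562.269953
  t = 4.0000: term = 883.239009
  t = 5.0000: term = 21069.141115
Convexity = (1/P) * sum = 22918.427470 / 1008.401858 = 22.727474

Answer: Convexity = 22.7275


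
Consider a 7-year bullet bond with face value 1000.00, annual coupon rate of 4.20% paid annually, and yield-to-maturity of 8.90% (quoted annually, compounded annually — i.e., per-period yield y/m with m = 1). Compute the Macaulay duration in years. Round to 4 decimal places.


Coupon per period c = face * coupon_rate / m = 42.000000
Periods per year m = 1; per-period yield y/m = 0.089000
Number of cashflows N = 7
Cashflows (t years, CF_t, discount factor 1/(1+y/m)^(m*t), PV):
  t = 1.0000: CF_t = 42.000000, DF = 0.918274, PV = 38.567493
  t = 2.0000: CF_t = 42.000000, DF = 0.843226, PV = 35.415513
  t = 3.0000: CF_t = 42.000000, DF = 0.774313, PV = 32.521132
  t = 4.0000: CF_t = 42.000000, DF = 0.711031, PV = 29.863298
  t = 5.0000: CF_t = 42.000000, DF = 0.652921, PV = 27.422680
  t = 6.0000: CF_t = 42.000000, DF = 0.599560, PV = 25.181524
  t = 7.0000: CF_t = 1042.000000, DF = 0.550560, PV = 573.683766
Price P = sum_t PV_t = 762.655406
Macaulay numerator sum_t t * PV_t:
  t * PV_t at t = 1.0000: 38.567493
  t * PV_t at t = 2.0000: 70.831025
  t * PV_t at t = 3.0000: 97.563395
  t * PV_t at t = 4.0000: 119.453193
  t * PV_t at t = 5.0000: 137.113399
  t * PV_t at t = 6.0000: 151.089145
  t * PV_t at t = 7.0000: 4015.786364
Macaulay duration D = (sum_t t * PV_t) / P = 4630.404013 / 762.655406 = 6.071424

Answer: Macaulay duration = 6.0714 years


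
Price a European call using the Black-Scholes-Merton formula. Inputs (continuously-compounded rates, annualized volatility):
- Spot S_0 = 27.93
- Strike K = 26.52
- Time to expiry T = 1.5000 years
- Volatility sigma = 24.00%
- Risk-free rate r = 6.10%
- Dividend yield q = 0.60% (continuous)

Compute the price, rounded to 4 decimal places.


d1 = (ln(S/K) + (r - q + 0.5*sigma^2) * T) / (sigma * sqrt(T)) = 0.60387480
d2 = d1 - sigma * sqrt(T) = 0.30993603
exp(-rT) = 0.91256132; exp(-qT) = 0.99104038
C = S_0 * exp(-qT) * N(d1) - K * exp(-rT) * N(d2)
N(d1) = 0.72703656; N(d2) = 0.62169520
C = 27.9300 * 0.99104038 * 0.72703656 - 26.5200 * 0.91256132 * 0.62169520 = 5.0785

Answer: Price = 5.0785


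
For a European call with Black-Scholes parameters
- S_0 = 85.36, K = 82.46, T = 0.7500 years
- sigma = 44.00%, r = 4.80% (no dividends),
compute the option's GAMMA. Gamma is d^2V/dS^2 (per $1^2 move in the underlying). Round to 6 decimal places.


Answer: Gamma = 0.011429

Derivation:
d1 = 0.3757087974; d2 = -0.0053423802
phi(d1) = 0.3717561749; exp(-qT) = 1.0000000000; exp(-rT) = 0.9646402935
Gamma = exp(-qT) * phi(d1) / (S * sigma * sqrt(T)) = 1.0000000000 * 0.3717561749 / (85.3600 * 0.4400 * 0.8660254038) = 0.011429


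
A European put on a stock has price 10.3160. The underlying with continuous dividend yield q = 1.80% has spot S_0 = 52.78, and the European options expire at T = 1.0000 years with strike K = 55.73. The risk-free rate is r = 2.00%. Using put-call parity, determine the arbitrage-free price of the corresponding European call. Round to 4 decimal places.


Put-call parity: C - P = S_0 * exp(-qT) - K * exp(-rT).
S_0 * exp(-qT) = 52.7800 * 0.98216103 = 51.83845929
K * exp(-rT) = 55.7300 * 0.98019867 = 54.62647206
C = P + S*exp(-qT) - K*exp(-rT)
C = 10.3160 + 51.83845929 - 54.62647206 = 7.5280

Answer: Call price = 7.5280


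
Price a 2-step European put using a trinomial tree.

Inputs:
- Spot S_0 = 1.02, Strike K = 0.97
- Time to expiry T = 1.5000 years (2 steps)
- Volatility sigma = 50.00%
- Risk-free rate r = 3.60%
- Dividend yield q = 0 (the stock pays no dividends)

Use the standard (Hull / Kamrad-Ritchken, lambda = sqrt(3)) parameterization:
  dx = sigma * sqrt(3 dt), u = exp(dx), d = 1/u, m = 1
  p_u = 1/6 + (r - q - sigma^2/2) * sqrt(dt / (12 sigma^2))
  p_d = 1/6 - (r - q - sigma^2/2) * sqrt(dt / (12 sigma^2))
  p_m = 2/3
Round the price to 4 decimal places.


dt = T/N = 0.750000; dx = sigma*sqrt(3*dt) = 0.750000
u = exp(dx) = 2.117000; d = 1/u = 0.472367
p_u = 0.122167, p_m = 0.666667, p_d = 0.211167
Discount per step: exp(-r*dt) = 0.973361
Stock lattice S(k, j) with j the centered position index:
  k=0: S(0,+0) = 1.0200
  k=1: S(1,-1) = 0.4818; S(1,+0) = 1.0200; S(1,+1) = 2.1593
  k=2: S(2,-2) = 0.2276; S(2,-1) = 0.4818; S(2,+0) = 1.0200; S(2,+1) = 2.1593; S(2,+2) = 4.5713
Terminal payoffs V(N, j) = max(K - S_T, 0):
  V(2,-2) = 0.742407; V(2,-1) = 0.488186; V(2,+0) = 0.000000; V(2,+1) = 0.000000; V(2,+2) = 0.000000
Backward induction: V(k, j) = exp(-r*dt) * [p_u * V(k+1, j+1) + p_m * V(k+1, j) + p_d * V(k+1, j-1)]
  V(1,-1) = exp(-r*dt) * [p_u*0.000000 + p_m*0.488186 + p_d*0.742407] = 0.469383
  V(1,+0) = exp(-r*dt) * [p_u*0.000000 + p_m*0.000000 + p_d*0.488186] = 0.100342
  V(1,+1) = exp(-r*dt) * [p_u*0.000000 + p_m*0.000000 + p_d*0.000000] = 0.000000
  V(0,+0) = exp(-r*dt) * [p_u*0.000000 + p_m*0.100342 + p_d*0.469383] = 0.161591

Answer: Price = V(0,0) = 0.1616


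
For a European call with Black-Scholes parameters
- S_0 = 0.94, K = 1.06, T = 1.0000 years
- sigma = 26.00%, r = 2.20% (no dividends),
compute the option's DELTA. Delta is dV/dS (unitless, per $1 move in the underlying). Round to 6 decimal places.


Answer: Delta = 0.402269

Derivation:
d1 = -0.2474781225; d2 = -0.5074781225
phi(d1) = 0.3869107457; exp(-qT) = 1.0000000000; exp(-rT) = 0.9782402351
N(d1) = 0.4022691104
Delta = exp(-qT) * N(d1) = 1.0000000000 * 0.4022691104 = 0.402269


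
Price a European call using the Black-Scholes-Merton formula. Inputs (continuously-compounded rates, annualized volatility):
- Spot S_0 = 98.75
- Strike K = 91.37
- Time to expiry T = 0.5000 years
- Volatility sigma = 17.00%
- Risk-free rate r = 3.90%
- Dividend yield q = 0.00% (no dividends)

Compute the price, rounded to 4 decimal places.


Answer: Price = 10.4823

Derivation:
d1 = (ln(S/K) + (r - q + 0.5*sigma^2) * T) / (sigma * sqrt(T)) = 0.86848691
d2 = d1 - sigma * sqrt(T) = 0.74827875
exp(-rT) = 0.98068890; exp(-qT) = 1.00000000
C = S_0 * exp(-qT) * N(d1) - K * exp(-rT) * N(d2)
N(d1) = 0.80743608; N(d2) = 0.77285398
C = 98.7500 * 1.00000000 * 0.80743608 - 91.3700 * 0.98068890 * 0.77285398 = 10.4823


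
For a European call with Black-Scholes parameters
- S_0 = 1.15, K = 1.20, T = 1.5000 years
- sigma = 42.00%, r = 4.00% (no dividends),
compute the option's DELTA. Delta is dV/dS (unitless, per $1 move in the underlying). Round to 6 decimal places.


d1 = 0.2911012211; d2 = -0.2232916249
phi(d1) = 0.3823922007; exp(-qT) = 1.0000000000; exp(-rT) = 0.9417645336
N(d1) = 0.6145130470
Delta = exp(-qT) * N(d1) = 1.0000000000 * 0.6145130470 = 0.614513

Answer: Delta = 0.614513


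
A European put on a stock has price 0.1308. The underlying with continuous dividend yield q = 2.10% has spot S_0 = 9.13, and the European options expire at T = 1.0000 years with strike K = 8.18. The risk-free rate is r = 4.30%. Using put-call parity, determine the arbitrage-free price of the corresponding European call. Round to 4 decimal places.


Put-call parity: C - P = S_0 * exp(-qT) - K * exp(-rT).
S_0 * exp(-qT) = 9.1300 * 0.97921896 = 8.94026915
K * exp(-rT) = 8.1800 * 0.95791139 = 7.83571517
C = P + S*exp(-qT) - K*exp(-rT)
C = 0.1308 + 8.94026915 - 7.83571517 = 1.2354

Answer: Call price = 1.2354


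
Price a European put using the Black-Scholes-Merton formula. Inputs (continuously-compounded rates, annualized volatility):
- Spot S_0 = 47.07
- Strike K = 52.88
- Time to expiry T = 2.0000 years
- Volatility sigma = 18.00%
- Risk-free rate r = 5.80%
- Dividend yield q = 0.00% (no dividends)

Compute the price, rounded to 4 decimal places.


Answer: Price = 4.7774

Derivation:
d1 = (ln(S/K) + (r - q + 0.5*sigma^2) * T) / (sigma * sqrt(T)) = 0.12574975
d2 = d1 - sigma * sqrt(T) = -0.12880869
exp(-rT) = 0.89047522; exp(-qT) = 1.00000000
P = K * exp(-rT) * N(-d2) - S_0 * exp(-qT) * N(-d1)
N(-d1) = 0.44996501; N(-d2) = 0.55124549
P = 52.8800 * 0.89047522 * 0.55124549 - 47.0700 * 1.00000000 * 0.44996501 = 4.7774
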